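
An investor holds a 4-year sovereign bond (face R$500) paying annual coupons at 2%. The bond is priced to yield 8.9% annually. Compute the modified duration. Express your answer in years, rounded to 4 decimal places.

Periodic yield y = 0.089. First find Macaulay duration:
  t   CF        PV=CF/(1+0.089)^t    t·PV
  1        10.00         9.1827         9.1827
  2        10.00         8.4323        16.8645
  3        10.00         7.7431        23.2294
  4       510.00       362.6258     1,450.5031
  Σ                    387.9839     1,499.7797
P = 387.9839; Macaulay duration = 1,499.7797 / 387.9839 = 3.86557 years.
Modified duration = D_Mac / (1 + y) = 3.86557 / 1.089 = 3.54965 years.

3.5497 years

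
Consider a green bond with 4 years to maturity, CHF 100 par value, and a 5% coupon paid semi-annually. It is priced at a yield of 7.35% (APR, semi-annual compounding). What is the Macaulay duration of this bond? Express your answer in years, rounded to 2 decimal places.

3.66 years

Periodic yield y = 0.03675. Discount each cash flow and weight by its period:
  t   CF        PV=CF/(1+0.03675)^t    t·PV
  1         2.50         2.4114         2.4114
  2         2.50         2.3259         4.6518
  3         2.50         2.2435         6.7304
  4         2.50         2.1639         8.6557
  5         2.50         2.0872        10.4361
  6         2.50         2.0132        12.0794
  7         2.50         1.9419        13.5931
  8       102.50        76.7947       614.3580
  Σ                     91.9818       672.9160
Price P = Σ PV = 91.9818.
Macaulay duration = Σ(t·PV) / P = 672.9160 / 91.9818 = 7.31575 half-year periods.
In years: 7.31575 / 2 = 3.65788 years.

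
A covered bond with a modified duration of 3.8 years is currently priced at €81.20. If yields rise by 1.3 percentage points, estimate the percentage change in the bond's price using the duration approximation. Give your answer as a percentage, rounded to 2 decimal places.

Duration approximation: ΔP/P ≈ -D_mod · Δy = -3.8 × (+0.013) = -0.049400.
As a percentage: -4.9400%.

-4.94%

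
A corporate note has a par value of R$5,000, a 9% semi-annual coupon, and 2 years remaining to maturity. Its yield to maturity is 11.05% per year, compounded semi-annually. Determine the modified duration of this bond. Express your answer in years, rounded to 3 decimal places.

Periodic yield y = 0.05525. First find Macaulay duration:
  t   CF        PV=CF/(1+0.05525)^t    t·PV
  1       225.00       213.2196       213.2196
  2       225.00       202.0560       404.1120
  3       225.00       191.4769       574.4308
  4     5,225.00     4,213.7120    16,854.8481
  Σ                  4,820.4646    18,046.6105
P = 4,820.4646; Macaulay duration = 18,046.6105 / 4,820.4646 = 3.74375 half-year periods = 1.87187 years.
Modified duration = D_Mac / (1 + y) = 1.87187 / 1.05525 = 1.77387 years.

1.774 years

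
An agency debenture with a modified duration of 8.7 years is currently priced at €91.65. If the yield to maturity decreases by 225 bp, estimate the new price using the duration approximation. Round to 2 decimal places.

Duration approximation: ΔP/P ≈ -D_mod · Δy = -8.7 × (-0.0225) = +0.195750.
New price ≈ 91.65 × (1 + 0.195750) = 109.5904875.

€109.59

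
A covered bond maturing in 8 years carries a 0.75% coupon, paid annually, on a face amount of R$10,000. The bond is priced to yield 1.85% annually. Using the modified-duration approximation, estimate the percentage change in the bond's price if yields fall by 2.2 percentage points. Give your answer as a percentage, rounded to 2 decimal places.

Periodic yield y = 0.0185. Modified duration first:
  t   CF        PV=CF/(1+0.0185)^t    t·PV
  1        75.00        73.6377        73.6377
  2        75.00        72.3001       144.6003
  3        75.00        70.9869       212.9607
  4        75.00        69.6975       278.7900
  5        75.00        68.4315       342.1575
  6        75.00        67.1885       403.1311
  7        75.00        65.9681       461.7768
  8    10,075.00     8,700.7520    69,606.0157
  Σ                  9,188.9623    71,523.0697
P = 9,188.9623; D_Mac = 7.78359 yrs; D_mod = 7.78359/(1+0.0185) = 7.64220 yrs.
ΔP/P ≈ -D_mod · Δy = -7.64220 × (-0.022) = +0.168128 = +16.8128%.

+16.81%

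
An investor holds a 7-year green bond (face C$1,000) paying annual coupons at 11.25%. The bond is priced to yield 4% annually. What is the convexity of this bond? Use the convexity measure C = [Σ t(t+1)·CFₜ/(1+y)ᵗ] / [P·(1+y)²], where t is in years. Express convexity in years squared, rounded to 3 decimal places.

37.246

With y = 0.04:
  t   CF        PV=CF/(1+0.04)^t    t·PV        t(t+1)·PV
  1       112.50       108.1731       108.1731         216.3462
  2       112.50       104.0126       208.0251         624.0754
  3       112.50       100.0121       300.0363       1,200.1451
  4       112.50        96.1655       384.6619       1,923.3094
  5       112.50        92.4668       462.3340       2,774.0040
  6       112.50        88.9104       533.4623       3,734.2361
  7     1,112.50       845.4086     5,917.8600      47,342.8798
  Σ                  1,435.1490     7,914.5527      57,814.9960
P = 1,435.1490.
Convexity = Σ t(t+1)·PV / [P·(1+y)²] = 57,814.9960 / (1,435.1490 × 1.081600) = 37.24576.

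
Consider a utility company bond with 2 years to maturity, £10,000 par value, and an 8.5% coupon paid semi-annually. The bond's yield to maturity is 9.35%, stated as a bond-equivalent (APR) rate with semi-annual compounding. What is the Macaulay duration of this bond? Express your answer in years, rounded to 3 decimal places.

Periodic yield y = 0.04675. Discount each cash flow and weight by its period:
  t   CF        PV=CF/(1+0.04675)^t    t·PV
  1       425.00       406.0186       406.0186
  2       425.00       387.8850       775.7700
  3       425.00       370.5613     1,111.6838
  4    10,425.00     8,683.6875    34,734.7499
  Σ                  9,848.1524    37,028.2224
Price P = Σ PV = 9,848.1524.
Macaulay duration = Σ(t·PV) / P = 37,028.2224 / 9,848.1524 = 3.75992 half-year periods.
In years: 3.75992 / 2 = 1.87996 years.

1.880 years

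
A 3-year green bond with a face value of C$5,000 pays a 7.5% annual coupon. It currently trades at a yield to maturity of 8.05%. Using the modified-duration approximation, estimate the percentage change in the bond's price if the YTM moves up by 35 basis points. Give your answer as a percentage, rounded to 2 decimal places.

Periodic yield y = 0.0805. Modified duration first:
  t   CF        PV=CF/(1+0.0805)^t    t·PV
  1       375.00       347.0615       347.0615
  2       375.00       321.2046       642.4092
  3     5,375.00     4,260.9276    12,782.7828
  Σ                  4,929.1937    13,772.2535
P = 4,929.1937; D_Mac = 2.79402 yrs; D_mod = 2.79402/(1+0.0805) = 2.58586 yrs.
ΔP/P ≈ -D_mod · Δy = -2.58586 × (+0.0035) = -0.009050 = -0.9050%.

-0.91%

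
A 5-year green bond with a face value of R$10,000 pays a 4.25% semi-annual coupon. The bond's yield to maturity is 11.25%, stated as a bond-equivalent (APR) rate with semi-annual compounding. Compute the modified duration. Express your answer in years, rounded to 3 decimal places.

Periodic yield y = 0.05625. First find Macaulay duration:
  t   CF        PV=CF/(1+0.05625)^t    t·PV
  1       212.50       201.1834       201.1834
  2       212.50       190.4695       380.9390
  3       212.50       180.3262       540.9785
  4       212.50       170.7230       682.8920
  5       212.50       161.6312       808.1562
  6       212.50       153.0237       918.1420
  7       212.50       144.8745     1,014.1213
  8       212.50       137.1593     1,097.2741
  9       212.50       129.8549     1,168.6944
  10   10,212.50     5,908.3314    59,083.3144
  Σ                  7,377.5772    65,895.6955
P = 7,377.5772; Macaulay duration = 65,895.6955 / 7,377.5772 = 8.93189 half-year periods = 4.46594 years.
Modified duration = D_Mac / (1 + y) = 4.46594 / 1.05625 = 4.22811 years.

4.228 years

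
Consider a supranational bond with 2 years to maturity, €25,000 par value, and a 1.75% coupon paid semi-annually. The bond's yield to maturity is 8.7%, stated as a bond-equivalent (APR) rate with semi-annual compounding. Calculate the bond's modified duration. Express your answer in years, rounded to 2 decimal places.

1.89 years

Periodic yield y = 0.0435. First find Macaulay duration:
  t   CF        PV=CF/(1+0.0435)^t    t·PV
  1       218.75       209.6310       209.6310
  2       218.75       200.8922       401.7845
  3       218.75       192.5177       577.5531
  4    25,218.75    21,269.3267    85,077.3069
  Σ                 21,872.3677    86,266.2756
P = 21,872.3677; Macaulay duration = 86,266.2756 / 21,872.3677 = 3.94408 half-year periods = 1.97204 years.
Modified duration = D_Mac / (1 + y) = 1.97204 / 1.0435 = 1.88983 years.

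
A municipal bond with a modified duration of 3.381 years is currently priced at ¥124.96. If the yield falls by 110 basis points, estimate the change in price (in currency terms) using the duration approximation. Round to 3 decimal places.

+¥4.647

Duration approximation: ΔP/P ≈ -D_mod · Δy = -3.381 × (-0.011) = +0.037191.
ΔP ≈ 124.96 × (+0.037191) = +4.64738736.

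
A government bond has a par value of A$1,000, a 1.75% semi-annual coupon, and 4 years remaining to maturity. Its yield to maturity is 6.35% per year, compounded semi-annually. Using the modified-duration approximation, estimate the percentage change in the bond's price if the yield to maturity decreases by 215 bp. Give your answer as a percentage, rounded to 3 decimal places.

+8.058%

Periodic yield y = 0.03175. Modified duration first:
  t   CF        PV=CF/(1+0.03175)^t    t·PV
  1         8.75         8.4807         8.4807
  2         8.75         8.2198        16.4395
  3         8.75         7.9668        23.9004
  4         8.75         7.7217        30.8866
  5         8.75         7.4840        37.4202
  6         8.75         7.2537        43.5224
  7         8.75         7.0305        49.2136
  8     1,008.75       785.5751     6,284.6011
  Σ                    839.7324     6,494.4644
P = 839.7324; D_Mac = 7.73397 half-year periods = 3.86698 yrs; D_mod = 3.86698/(1+0.03175) = 3.74799 yrs.
ΔP/P ≈ -D_mod · Δy = -3.74799 × (-0.0215) = +0.080582 = +8.0582%.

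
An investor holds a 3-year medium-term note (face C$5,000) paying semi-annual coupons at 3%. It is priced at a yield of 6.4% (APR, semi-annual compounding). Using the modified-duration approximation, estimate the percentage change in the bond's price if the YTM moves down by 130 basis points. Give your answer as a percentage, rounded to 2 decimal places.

Periodic yield y = 0.032. Modified duration first:
  t   CF        PV=CF/(1+0.032)^t    t·PV
  1        75.00        72.6744        72.6744
  2        75.00        70.4209       140.8419
  3        75.00        68.2374       204.7121
  4        75.00        66.1215       264.4859
  5        75.00        64.0712       320.3559
  6     5,075.00     4,201.0501    25,206.3007
  Σ                  4,542.5755    26,209.3709
P = 4,542.5755; D_Mac = 5.76972 half-year periods = 2.88486 yrs; D_mod = 2.88486/(1+0.032) = 2.79541 yrs.
ΔP/P ≈ -D_mod · Δy = -2.79541 × (-0.013) = +0.036340 = +3.6340%.

+3.63%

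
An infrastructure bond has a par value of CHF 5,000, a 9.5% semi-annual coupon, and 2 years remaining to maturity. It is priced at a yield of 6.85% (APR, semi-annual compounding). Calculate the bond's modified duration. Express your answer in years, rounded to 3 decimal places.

Periodic yield y = 0.03425. First find Macaulay duration:
  t   CF        PV=CF/(1+0.03425)^t    t·PV
  1       237.50       229.6350       229.6350
  2       237.50       222.0305       444.0609
  3       237.50       214.6777       644.0332
  4     5,237.50     4,577.4322    18,309.7287
  Σ                  5,243.7754    19,627.4578
P = 5,243.7754; Macaulay duration = 19,627.4578 / 5,243.7754 = 3.74300 half-year periods = 1.87150 years.
Modified duration = D_Mac / (1 + y) = 1.87150 / 1.03425 = 1.80952 years.

1.810 years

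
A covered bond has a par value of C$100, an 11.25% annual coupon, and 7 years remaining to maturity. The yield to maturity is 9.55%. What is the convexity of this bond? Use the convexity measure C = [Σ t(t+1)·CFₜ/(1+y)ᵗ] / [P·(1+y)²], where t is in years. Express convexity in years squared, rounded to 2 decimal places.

31.62

With y = 0.0955:
  t   CF        PV=CF/(1+0.0955)^t    t·PV        t(t+1)·PV
  1        11.25        10.2693        10.2693          20.5386
  2        11.25         9.3741        18.7481          56.2444
  3        11.25         8.5569        25.6706         102.6825
  4        11.25         7.8109        31.2437         156.2187
  5        11.25         7.1300        35.6501         213.9005
  6        11.25         6.5085        39.0508         273.3553
  7       111.25        58.7507       411.2552       3,290.0415
  Σ                    108.4004       571.8878       4,112.9815
P = 108.4004.
Convexity = Σ t(t+1)·PV / [P·(1+y)²] = 4,112.9815 / (108.4004 × 1.200120) = 31.61558.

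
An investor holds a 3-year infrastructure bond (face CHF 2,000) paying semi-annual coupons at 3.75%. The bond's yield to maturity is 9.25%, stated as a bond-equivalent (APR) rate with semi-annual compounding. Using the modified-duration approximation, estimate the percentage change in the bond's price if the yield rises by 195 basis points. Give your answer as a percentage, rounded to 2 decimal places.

Periodic yield y = 0.04625. Modified duration first:
  t   CF        PV=CF/(1+0.04625)^t    t·PV
  1        37.50        35.8423        35.8423
  2        37.50        34.2579        68.5157
  3        37.50        32.7435        98.2304
  4        37.50        31.2960       125.1842
  5        37.50        29.9126       149.5629
  6     2,037.50     1,553.4053     9,320.4320
  Σ                  1,717.4576     9,797.7675
P = 1,717.4576; D_Mac = 5.70481 half-year periods = 2.85240 yrs; D_mod = 2.85240/(1+0.04625) = 2.72631 yrs.
ΔP/P ≈ -D_mod · Δy = -2.72631 × (+0.0195) = -0.053163 = -5.3163%.

-5.32%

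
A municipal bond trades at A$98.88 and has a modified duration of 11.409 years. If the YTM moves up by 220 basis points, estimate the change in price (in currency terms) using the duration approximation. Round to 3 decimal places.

-A$24.819

Duration approximation: ΔP/P ≈ -D_mod · Δy = -11.409 × (+0.022) = -0.250998.
ΔP ≈ 98.88 × (-0.250998) = -24.81868224.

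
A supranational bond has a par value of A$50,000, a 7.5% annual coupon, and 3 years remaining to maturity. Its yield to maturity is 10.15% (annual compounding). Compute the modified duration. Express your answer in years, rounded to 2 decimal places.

Periodic yield y = 0.1015. First find Macaulay duration:
  t   CF        PV=CF/(1+0.1015)^t    t·PV
  1     3,750.00     3,404.4485     3,404.4485
  2     3,750.00     3,090.7385     6,181.4770
  3    53,750.00    40,218.4162   120,655.2486
  Σ                 46,713.6032   130,241.1741
P = 46,713.6032; Macaulay duration = 130,241.1741 / 46,713.6032 = 2.78808 years.
Modified duration = D_Mac / (1 + y) = 2.78808 / 1.1015 = 2.53116 years.

2.53 years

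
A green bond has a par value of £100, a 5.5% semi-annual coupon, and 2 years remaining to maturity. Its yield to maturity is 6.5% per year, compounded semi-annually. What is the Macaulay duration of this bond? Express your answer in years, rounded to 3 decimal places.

Periodic yield y = 0.0325. Discount each cash flow and weight by its period:
  t   CF        PV=CF/(1+0.0325)^t    t·PV
  1         2.75         2.6634         2.6634
  2         2.75         2.5796         5.1592
  3         2.75         2.4984         7.4952
  4       102.75        90.4111       361.6443
  Σ                     98.1525       376.9621
Price P = Σ PV = 98.1525.
Macaulay duration = Σ(t·PV) / P = 376.9621 / 98.1525 = 3.84058 half-year periods.
In years: 3.84058 / 2 = 1.92029 years.

1.920 years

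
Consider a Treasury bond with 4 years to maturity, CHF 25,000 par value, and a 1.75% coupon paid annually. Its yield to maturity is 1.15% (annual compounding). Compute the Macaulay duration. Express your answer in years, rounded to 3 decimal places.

3.899 years

Periodic yield y = 0.0115. Discount each cash flow and weight by its year:
  t   CF        PV=CF/(1+0.0115)^t    t·PV
  1       437.50       432.5260       432.5260
  2       437.50       427.6085       855.2169
  3       437.50       422.7469     1,268.2406
  4    25,437.50    24,300.2576    97,201.0306
  Σ                 25,583.1389    99,757.0140
Price P = Σ PV = 25,583.1389.
Macaulay duration = Σ(t·PV) / P = 99,757.0140 / 25,583.1389 = 3.89933 years.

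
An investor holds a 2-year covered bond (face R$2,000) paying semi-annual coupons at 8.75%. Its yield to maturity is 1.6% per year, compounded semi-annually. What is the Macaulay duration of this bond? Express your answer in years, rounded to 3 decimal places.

1.886 years

Periodic yield y = 0.008. Discount each cash flow and weight by its period:
  t   CF        PV=CF/(1+0.008)^t    t·PV
  1        87.50        86.8056        86.8056
  2        87.50        86.1166       172.2332
  3        87.50        85.4332       256.2995
  4     2,087.50     2,022.0149     8,088.0597
  Σ                  2,280.3703     8,603.3980
Price P = Σ PV = 2,280.3703.
Macaulay duration = Σ(t·PV) / P = 8,603.3980 / 2,280.3703 = 3.77281 half-year periods.
In years: 3.77281 / 2 = 1.88640 years.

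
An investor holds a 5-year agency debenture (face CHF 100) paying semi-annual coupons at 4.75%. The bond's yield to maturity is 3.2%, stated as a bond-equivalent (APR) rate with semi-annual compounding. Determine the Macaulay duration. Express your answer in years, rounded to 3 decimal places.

4.529 years

Periodic yield y = 0.016. Discount each cash flow and weight by its period:
  t   CF        PV=CF/(1+0.016)^t    t·PV
  1        2.375         2.3376         2.3376
  2        2.375         2.3008         4.6016
  3        2.375         2.2646         6.7937
  4        2.375         2.2289         8.9156
  5        2.375         2.1938        10.9690
  6        2.375         2.1592        12.9555
  7        2.375         2.1252        14.8767
  8        2.375         2.0918        16.7342
  9        2.375         2.0588        18.5295
  10     102.375        87.3488       873.4878
  Σ                    107.1095       970.2009
Price P = Σ PV = 107.1095.
Macaulay duration = Σ(t·PV) / P = 970.2009 / 107.1095 = 9.05803 half-year periods.
In years: 9.05803 / 2 = 4.52902 years.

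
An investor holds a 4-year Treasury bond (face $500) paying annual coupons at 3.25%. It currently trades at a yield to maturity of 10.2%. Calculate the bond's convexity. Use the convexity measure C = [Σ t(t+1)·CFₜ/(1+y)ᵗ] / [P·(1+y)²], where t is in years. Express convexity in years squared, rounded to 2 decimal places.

15.31

With y = 0.102:
  t   CF        PV=CF/(1+0.102)^t    t·PV        t(t+1)·PV
  1        16.25        14.7459        14.7459          29.4918
  2        16.25        13.3810        26.7621          80.2863
  3        16.25        12.1425        36.4275         145.7102
  4       516.25       350.0529     1,400.2116       7,001.0581
  Σ                    390.3224     1,478.1472       7,256.5464
P = 390.3224.
Convexity = Σ t(t+1)·PV / [P·(1+y)²] = 7,256.5464 / (390.3224 × 1.214404) = 15.30888.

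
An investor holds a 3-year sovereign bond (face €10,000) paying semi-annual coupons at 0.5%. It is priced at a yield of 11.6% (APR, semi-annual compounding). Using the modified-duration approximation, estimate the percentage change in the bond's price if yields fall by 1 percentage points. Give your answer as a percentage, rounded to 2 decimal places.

Periodic yield y = 0.058. Modified duration first:
  t   CF        PV=CF/(1+0.058)^t    t·PV
  1        25.00        23.6295        23.6295
  2        25.00        22.3341        44.6682
  3        25.00        21.1097        63.3292
  4        25.00        19.9525        79.8100
  5        25.00        18.8587        94.2935
  6    10,025.00     7,147.7668    42,886.6008
  Σ                  7,253.6513    43,192.3312
P = 7,253.6513; D_Mac = 5.95456 half-year periods = 2.97728 yrs; D_mod = 2.97728/(1+0.058) = 2.81407 yrs.
ΔP/P ≈ -D_mod · Δy = -2.81407 × (-0.01) = +0.028141 = +2.8141%.

+2.81%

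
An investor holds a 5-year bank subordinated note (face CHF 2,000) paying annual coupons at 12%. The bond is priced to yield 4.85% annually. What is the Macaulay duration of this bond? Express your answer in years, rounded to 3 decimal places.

4.166 years

Periodic yield y = 0.0485. Discount each cash flow and weight by its year:
  t   CF        PV=CF/(1+0.0485)^t    t·PV
  1       240.00       228.8984       228.8984
  2       240.00       218.3104       436.6207
  3       240.00       208.2121       624.6363
  4       240.00       198.5809       794.3237
  5     2,240.00     1,767.6889     8,838.4447
  Σ                  2,621.6907    10,922.9238
Price P = Σ PV = 2,621.6907.
Macaulay duration = Σ(t·PV) / P = 10,922.9238 / 2,621.6907 = 4.16637 years.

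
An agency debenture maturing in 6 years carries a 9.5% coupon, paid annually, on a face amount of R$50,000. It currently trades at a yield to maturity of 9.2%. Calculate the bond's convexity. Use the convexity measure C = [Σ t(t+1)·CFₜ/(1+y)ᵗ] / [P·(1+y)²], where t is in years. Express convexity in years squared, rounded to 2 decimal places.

With y = 0.092:
  t   CF        PV=CF/(1+0.092)^t    t·PV        t(t+1)·PV
  1     4,750.00     4,349.8168     4,349.8168       8,699.6337
  2     4,750.00     3,983.3488     7,966.6975      23,900.0926
  3     4,750.00     3,647.7553    10,943.2658      43,773.0633
  4     4,750.00     3,340.4352    13,361.7409      66,808.7047
  5     4,750.00     3,059.0066    15,295.0331      91,770.1988
  6    54,750.00    32,288.5315   193,731.1889   1,356,118.3223
  Σ                 50,668.8942   245,647.7432   1,591,070.0155
P = 50,668.8942.
Convexity = Σ t(t+1)·PV / [P·(1+y)²] = 1,591,070.0155 / (50,668.8942 × 1.192464) = 26.33314.

26.33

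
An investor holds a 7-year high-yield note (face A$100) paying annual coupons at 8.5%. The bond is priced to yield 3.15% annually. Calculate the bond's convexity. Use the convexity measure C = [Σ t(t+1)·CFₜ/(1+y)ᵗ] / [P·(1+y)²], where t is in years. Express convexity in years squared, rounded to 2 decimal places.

40.32

With y = 0.0315:
  t   CF        PV=CF/(1+0.0315)^t    t·PV        t(t+1)·PV
  1         8.50         8.2404         8.2404          16.4809
  2         8.50         7.9888        15.9776          47.9327
  3         8.50         7.7448        23.2345          92.9378
  4         8.50         7.5083        30.0332         150.1661
  5         8.50         7.2790        36.3951         218.3705
  6         8.50         7.0567        42.3404         296.3827
  7       108.50        87.3263       611.2842       4,890.2734
  Σ                    133.1444       767.5053       5,712.5441
P = 133.1444.
Convexity = Σ t(t+1)·PV / [P·(1+y)²] = 5,712.5441 / (133.1444 × 1.063992) = 40.32443.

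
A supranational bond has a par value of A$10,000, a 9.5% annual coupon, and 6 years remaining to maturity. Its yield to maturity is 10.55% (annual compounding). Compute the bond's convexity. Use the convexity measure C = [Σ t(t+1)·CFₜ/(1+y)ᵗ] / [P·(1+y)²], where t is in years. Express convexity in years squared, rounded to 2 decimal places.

With y = 0.1055:
  t   CF        PV=CF/(1+0.1055)^t    t·PV        t(t+1)·PV
  1       950.00       859.3397       859.3397       1,718.6793
  2       950.00       777.3312     1,554.6624       4,663.9873
  3       950.00       703.1490     2,109.4470       8,437.7880
  4       950.00       636.0461     2,544.1845      12,720.9227
  5       950.00       575.3470     2,876.7351      17,260.4107
  6    10,950.00     5,998.7621    35,992.5725     251,948.0075
  Σ                  9,549.9751    45,936.9413     296,749.7955
P = 9,549.9751.
Convexity = Σ t(t+1)·PV / [P·(1+y)²] = 296,749.7955 / (9,549.9751 × 1.222130) = 25.42557.

25.43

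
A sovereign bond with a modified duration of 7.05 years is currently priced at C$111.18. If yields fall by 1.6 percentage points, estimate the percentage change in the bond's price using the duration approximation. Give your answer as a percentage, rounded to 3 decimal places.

Duration approximation: ΔP/P ≈ -D_mod · Δy = -7.05 × (-0.016) = +0.112800.
As a percentage: +11.2800%.

+11.280%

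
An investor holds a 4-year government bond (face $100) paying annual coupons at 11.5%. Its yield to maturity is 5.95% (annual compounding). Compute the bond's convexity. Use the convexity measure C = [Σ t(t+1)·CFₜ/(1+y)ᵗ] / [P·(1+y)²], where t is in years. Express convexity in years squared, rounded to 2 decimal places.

With y = 0.0595:
  t   CF        PV=CF/(1+0.0595)^t    t·PV        t(t+1)·PV
  1        11.50        10.8542        10.8542          21.7084
  2        11.50        10.2446        20.4892          61.4677
  3        11.50         9.6693        29.0079         116.0316
  4       111.50        88.4853       353.9411       1,769.7056
  Σ                    119.2534       414.2924       1,968.9132
P = 119.2534.
Convexity = Σ t(t+1)·PV / [P·(1+y)²] = 1,968.9132 / (119.2534 × 1.122540) = 14.70801.

14.71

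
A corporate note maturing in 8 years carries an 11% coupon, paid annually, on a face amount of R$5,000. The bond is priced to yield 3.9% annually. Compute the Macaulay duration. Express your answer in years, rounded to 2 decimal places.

Periodic yield y = 0.039. Discount each cash flow and weight by its year:
  t   CF        PV=CF/(1+0.039)^t    t·PV
  1       550.00       529.3551       529.3551
  2       550.00       509.4852     1,018.9705
  3       550.00       490.3611     1,471.0834
  4       550.00       471.9549     1,887.8196
  5       550.00       454.2396     2,271.1978
  6       550.00       437.1892     2,623.1351
  7       550.00       420.7788     2,945.4516
  8     5,550.00     4,086.6609    32,693.2872
  Σ                  7,400.0249    45,440.3003
Price P = Σ PV = 7,400.0249.
Macaulay duration = Σ(t·PV) / P = 45,440.3003 / 7,400.0249 = 6.14056 years.

6.14 years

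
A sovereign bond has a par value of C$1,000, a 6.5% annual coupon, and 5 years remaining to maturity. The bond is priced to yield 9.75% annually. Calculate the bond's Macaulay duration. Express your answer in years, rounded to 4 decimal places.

Periodic yield y = 0.0975. Discount each cash flow and weight by its year:
  t   CF        PV=CF/(1+0.0975)^t    t·PV
  1        65.00        59.2255        59.2255
  2        65.00        53.9640       107.9280
  3        65.00        49.1700       147.5099
  4        65.00        44.8018       179.2071
  5     1,065.00       668.8473     3,344.2364
  Σ                    876.0085     3,838.1069
Price P = Σ PV = 876.0085.
Macaulay duration = Σ(t·PV) / P = 3,838.1069 / 876.0085 = 4.38136 years.

4.3814 years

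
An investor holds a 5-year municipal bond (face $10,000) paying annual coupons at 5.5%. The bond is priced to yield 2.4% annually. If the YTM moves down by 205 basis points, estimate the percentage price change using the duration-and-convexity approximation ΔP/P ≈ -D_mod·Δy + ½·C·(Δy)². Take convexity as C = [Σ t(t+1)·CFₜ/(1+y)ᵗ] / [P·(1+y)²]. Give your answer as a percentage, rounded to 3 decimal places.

+9.620%

With y = 0.024:
  t   CF        PV=CF/(1+0.024)^t    t·PV        t(t+1)·PV
  1       550.00       537.1094       537.1094       1,074.2188
  2       550.00       524.5209     1,049.0417       3,147.1252
  3       550.00       512.2274     1,536.6822       6,146.7290
  4       550.00       500.2221     2,000.8883      10,004.4417
  5    10,550.00     9,370.2823    46,851.4116     281,108.4698
  Σ                 11,444.3621    51,975.1334     301,480.9845
P = 11,444.3621; D_Mac = 4.54155 yrs; D_mod = 4.43511 yrs; C = 25.12282.
Duration effect: -4.43511 × (-0.0205) = +0.090920
Convexity effect: 0.5 × 25.12282 × (-0.0205)² = +0.0052789
ΔP/P ≈ +0.090920 + 0.0052789 = +0.096199 = +9.6199%.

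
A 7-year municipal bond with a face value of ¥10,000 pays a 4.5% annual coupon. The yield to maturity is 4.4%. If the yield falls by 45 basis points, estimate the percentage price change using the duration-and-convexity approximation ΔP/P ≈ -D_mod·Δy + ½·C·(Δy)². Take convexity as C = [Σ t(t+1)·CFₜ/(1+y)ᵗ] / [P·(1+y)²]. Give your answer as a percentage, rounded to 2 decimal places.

With y = 0.044:
  t   CF        PV=CF/(1+0.044)^t    t·PV        t(t+1)·PV
  1       450.00       431.0345       431.0345         862.0690
  2       450.00       412.8683       825.7366       2,477.2097
  3       450.00       395.4677     1,186.4031       4,745.6124
  4       450.00       378.8005     1,515.2019       7,576.0096
  5       450.00       362.8357     1,814.1785      10,885.0712
  6       450.00       347.5438     2,085.2627      14,596.8388
  7    10,450.00     7,730.5928    54,114.1498     432,913.1987
  Σ                 10,059.1433    61,971.9671     474,056.0093
P = 10,059.1433; D_Mac = 6.16076 yrs; D_mod = 5.90111 yrs; C = 43.23821.
Duration effect: -5.90111 × (-0.0045) = +0.026555
Convexity effect: 0.5 × 43.23821 × (-0.0045)² = +0.0004378
ΔP/P ≈ +0.026555 + 0.0004378 = +0.026993 = +2.6993%.

+2.70%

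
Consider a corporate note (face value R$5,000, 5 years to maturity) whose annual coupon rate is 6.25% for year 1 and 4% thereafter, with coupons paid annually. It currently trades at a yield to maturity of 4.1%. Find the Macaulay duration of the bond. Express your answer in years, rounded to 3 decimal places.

Periodic yield y = 0.041. Discount each cash flow and weight by its year:
  t   CF        PV=CF/(1+0.041)^t    t·PV
  1       312.50       300.1921       300.1921
  2       200.00       184.5562       369.1123
  3       200.00       177.2874       531.8621
  4       200.00       170.3049       681.2195
  5     5,200.00     4,253.5319    21,267.6596
  Σ                  5,085.8724    23,150.0456
Price P = Σ PV = 5,085.8724.
Macaulay duration = Σ(t·PV) / P = 23,150.0456 / 5,085.8724 = 4.55183 years.

4.552 years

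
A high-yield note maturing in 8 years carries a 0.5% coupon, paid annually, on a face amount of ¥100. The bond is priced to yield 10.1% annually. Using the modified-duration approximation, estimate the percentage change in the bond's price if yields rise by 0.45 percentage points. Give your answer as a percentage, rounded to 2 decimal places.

Periodic yield y = 0.101. Modified duration first:
  t   CF        PV=CF/(1+0.101)^t    t·PV
  1         0.50         0.4541         0.4541
  2         0.50         0.4125         0.8249
  3         0.50         0.3746         1.1239
  4         0.50         0.3403         1.3611
  5         0.50         0.3091         1.5453
  6         0.50         0.2807         1.6842
  7         0.50         0.2550         1.7847
  8       100.50        46.5444       372.3553
  Σ                     48.9706       381.1335
P = 48.9706; D_Mac = 7.78290 yrs; D_mod = 7.78290/(1+0.101) = 7.06894 yrs.
ΔP/P ≈ -D_mod · Δy = -7.06894 × (+0.0045) = -0.031810 = -3.1810%.

-3.18%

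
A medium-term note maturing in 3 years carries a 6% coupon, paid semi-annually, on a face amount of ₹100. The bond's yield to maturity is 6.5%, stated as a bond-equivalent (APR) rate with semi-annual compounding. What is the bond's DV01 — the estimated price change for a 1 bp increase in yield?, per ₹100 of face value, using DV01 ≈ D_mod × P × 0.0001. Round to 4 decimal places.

₹0.0266

Periodic yield y = 0.0325.
  t   CF        PV=CF/(1+0.0325)^t    t·PV
  1         3.00         2.9056         2.9056
  2         3.00         2.8141         5.6282
  3         3.00         2.7255         8.1766
  4         3.00         2.6397        10.5590
  5         3.00         2.5566        12.7832
  6       103.00        85.0153       510.0915
  Σ                     98.6569       550.1441
P = 98.6569; D_Mac = 5.57634 half-year periods = 2.78817 yrs; D_mod = 2.70041 yrs.
DV01 ≈ 2.70041 × 98.6569 × 0.0001 = 0.026641.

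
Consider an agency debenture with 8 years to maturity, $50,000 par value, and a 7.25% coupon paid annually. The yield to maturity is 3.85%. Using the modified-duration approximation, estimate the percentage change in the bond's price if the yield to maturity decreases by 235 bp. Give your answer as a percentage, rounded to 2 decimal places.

+14.76%

Periodic yield y = 0.0385. Modified duration first:
  t   CF        PV=CF/(1+0.0385)^t    t·PV
  1     3,625.00     3,490.6115     3,490.6115
  2     3,625.00     3,361.2051     6,722.4101
  3     3,625.00     3,236.5961     9,709.7883
  4     3,625.00     3,116.6068    12,466.4270
  5     3,625.00     3,001.0657    15,005.3286
  6     3,625.00     2,889.8081    17,338.8487
  7     3,625.00     2,782.6751    19,478.7258
  8    53,625.00    39,638.3254   317,106.6030
  Σ                 61,516.8937   401,318.7430
P = 61,516.8937; D_Mac = 6.52372 yrs; D_mod = 6.52372/(1+0.0385) = 6.28186 yrs.
ΔP/P ≈ -D_mod · Δy = -6.28186 × (-0.0235) = +0.147624 = +14.7624%.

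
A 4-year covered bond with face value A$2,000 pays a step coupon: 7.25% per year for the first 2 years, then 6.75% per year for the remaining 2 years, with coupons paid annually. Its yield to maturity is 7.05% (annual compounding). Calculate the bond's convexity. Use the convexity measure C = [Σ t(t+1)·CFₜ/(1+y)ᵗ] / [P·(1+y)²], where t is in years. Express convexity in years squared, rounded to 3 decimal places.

With y = 0.0705:
  t   CF        PV=CF/(1+0.0705)^t    t·PV        t(t+1)·PV
  1       145.00       135.4507       135.4507         270.9014
  2       145.00       126.5303       253.0607         759.1820
  3       135.00       110.0459       330.1376       1,320.5505
  4     2,135.00     1,625.7404     6,502.9615      32,514.8076
  Σ                  1,997.7673     7,221.6105      34,865.4415
P = 1,997.7673.
Convexity = Σ t(t+1)·PV / [P·(1+y)²] = 34,865.4415 / (1,997.7673 × 1.145970) = 15.22919.

15.229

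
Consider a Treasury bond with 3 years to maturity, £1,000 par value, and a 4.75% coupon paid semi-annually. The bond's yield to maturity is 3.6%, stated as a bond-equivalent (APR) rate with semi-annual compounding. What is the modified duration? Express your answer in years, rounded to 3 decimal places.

2.784 years

Periodic yield y = 0.018. First find Macaulay duration:
  t   CF        PV=CF/(1+0.018)^t    t·PV
  1        23.75        23.3301        23.3301
  2        23.75        22.9175        45.8351
  3        23.75        22.5123        67.5370
  4        23.75        22.1143        88.4571
  5        23.75        21.7232       108.6162
  6     1,023.75       919.8293     5,518.9759
  Σ                  1,032.4267     5,852.7513
P = 1,032.4267; Macaulay duration = 5,852.7513 / 1,032.4267 = 5.66893 half-year periods = 2.83446 years.
Modified duration = D_Mac / (1 + y) = 2.83446 / 1.018 = 2.78435 years.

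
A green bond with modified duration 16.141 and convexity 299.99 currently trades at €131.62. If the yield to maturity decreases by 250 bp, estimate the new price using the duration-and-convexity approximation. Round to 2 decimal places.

€197.07

Duration effect: -D_mod·Δy = -16.141 × (-0.025) = +0.403525
Convexity effect: ½·C·(Δy)² = 0.5 × 299.99 × (-0.025)² = +0.093746875
ΔP/P ≈ +0.403525 + 0.093746875 = +0.497271875
New price ≈ 131.62 × (1 + 0.497271875) = 197.0709241875.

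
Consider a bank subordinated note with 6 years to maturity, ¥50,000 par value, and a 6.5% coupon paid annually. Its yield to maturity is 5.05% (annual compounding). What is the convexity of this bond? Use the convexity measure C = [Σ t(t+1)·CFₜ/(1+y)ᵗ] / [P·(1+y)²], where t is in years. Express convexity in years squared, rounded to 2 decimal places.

31.25

With y = 0.0505:
  t   CF        PV=CF/(1+0.0505)^t    t·PV        t(t+1)·PV
  1     3,250.00     3,093.7649     3,093.7649       6,187.5297
  2     3,250.00     2,945.0403     5,890.0807      17,670.2420
  3     3,250.00     2,803.4653     8,410.3960      33,641.5840
  4     3,250.00     2,668.6962    10,674.7847      53,373.9236
  5     3,250.00     2,540.4057    12,702.0285      76,212.1708
  6    53,250.00    39,622.6275   237,735.7650   1,664,150.3553
  Σ                 53,673.9999   278,506.8198   1,851,235.8055
P = 53,673.9999.
Convexity = Σ t(t+1)·PV / [P·(1+y)²] = 1,851,235.8055 / (53,673.9999 × 1.103550) = 31.25400.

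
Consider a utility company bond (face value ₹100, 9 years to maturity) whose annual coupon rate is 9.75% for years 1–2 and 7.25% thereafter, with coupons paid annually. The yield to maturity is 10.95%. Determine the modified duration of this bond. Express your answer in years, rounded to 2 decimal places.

Periodic yield y = 0.1095. First find Macaulay duration:
  t   CF        PV=CF/(1+0.1095)^t    t·PV
  1         9.75         8.7877         8.7877
  2         9.75         7.9205        15.8409
  3         7.25         5.3083        15.9249
  4         7.25         4.7844        19.1377
  5         7.25         4.3122        21.5611
  6         7.25         3.8866        23.3198
  7         7.25         3.5031        24.5214
  8         7.25         3.1573        25.2586
  9       107.25        42.0970       378.8733
  Σ                     83.7572       533.2255
P = 83.7572; Macaulay duration = 533.2255 / 83.7572 = 6.36632 years.
Modified duration = D_Mac / (1 + y) = 6.36632 / 1.1095 = 5.73801 years.

5.74 years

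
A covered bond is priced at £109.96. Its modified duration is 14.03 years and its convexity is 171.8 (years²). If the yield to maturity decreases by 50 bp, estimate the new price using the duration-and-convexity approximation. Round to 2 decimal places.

Duration effect: -D_mod·Δy = -14.03 × (-0.005) = +0.070150
Convexity effect: ½·C·(Δy)² = 0.5 × 171.8 × (-0.005)² = +0.0021475
ΔP/P ≈ +0.070150 + 0.0021475 = +0.0722975
New price ≈ 109.96 × (1 + 0.0722975) = 117.9098331.

£117.91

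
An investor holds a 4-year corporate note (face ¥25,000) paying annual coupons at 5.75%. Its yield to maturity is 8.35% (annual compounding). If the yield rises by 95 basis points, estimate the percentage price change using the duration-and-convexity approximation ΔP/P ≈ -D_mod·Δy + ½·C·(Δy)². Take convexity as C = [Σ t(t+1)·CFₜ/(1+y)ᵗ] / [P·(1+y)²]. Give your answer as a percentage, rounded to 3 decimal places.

With y = 0.0835:
  t   CF        PV=CF/(1+0.0835)^t    t·PV        t(t+1)·PV
  1     1,437.50     1,326.7190     1,326.7190       2,653.4379
  2     1,437.50     1,224.4753     2,448.9506       7,346.8517
  3     1,437.50     1,130.1110     3,390.3330      13,561.3321
  4    26,437.50    19,182.4786    76,729.9144     383,649.5718
  Σ                 22,863.7838    83,895.9169     407,211.1935
P = 22,863.7838; D_Mac = 3.66938 yrs; D_mod = 3.38660 yrs; C = 15.17098.
Duration effect: -3.38660 × (+0.0095) = -0.032173
Convexity effect: 0.5 × 15.17098 × (0.0095)² = +0.0006846
ΔP/P ≈ -0.032173 + 0.0006846 = -0.031488 = -3.1488%.

-3.149%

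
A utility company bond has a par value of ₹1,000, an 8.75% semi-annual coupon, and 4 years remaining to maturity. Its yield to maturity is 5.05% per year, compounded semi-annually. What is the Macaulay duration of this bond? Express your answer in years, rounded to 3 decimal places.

3.498 years

Periodic yield y = 0.02525. Discount each cash flow and weight by its period:
  t   CF        PV=CF/(1+0.02525)^t    t·PV
  1        43.75        42.6725        42.6725
  2        43.75        41.6216        83.2431
  3        43.75        40.5965       121.7895
  4        43.75        39.5967       158.3868
  5        43.75        38.6215       193.1075
  6        43.75        37.6703       226.0220
  7        43.75        36.7426       257.1980
  8     1,043.75       854.9845     6,839.8764
  Σ                  1,132.5063     7,922.2959
Price P = Σ PV = 1,132.5063.
Macaulay duration = Σ(t·PV) / P = 7,922.2959 / 1,132.5063 = 6.99537 half-year periods.
In years: 6.99537 / 2 = 3.49768 years.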